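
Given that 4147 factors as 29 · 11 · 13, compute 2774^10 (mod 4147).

441

Mod 29: 2774 ≡ 19; 19^10 ≡ 6 (mod 29).
Mod 11: 2774 ≡ 2; since 10 | 10, by Fermat 2^10 ≡ 1 (mod 11).
Mod 13: 2774 ≡ 5; 5^10 ≡ 12 (mod 13).
Combine by CRT: x ≡ 6 (mod 29), x ≡ 1 (mod 11), x ≡ 12 (mod 13) ⇒ x ≡ 441 (mod 4147).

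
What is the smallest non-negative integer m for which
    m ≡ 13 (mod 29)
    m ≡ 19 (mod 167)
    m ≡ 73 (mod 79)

The moduli are pairwise coprime; N = 29·167·79 = 382597.
N/29 = 13193; 13193 ≡ 27 (mod 29); 27·14 ≡ 1, so inverse 14.
N/167 = 2291; 2291 ≡ 120 (mod 167); 120·135 ≡ 1, so inverse 135.
N/79 = 4843; 4843 ≡ 24 (mod 79); 24·56 ≡ 1, so inverse 56.
m ≡ 13·13193·14 + 19·2291·135 + 73·4843·56 = 28075725.
28075725 mod 382597 = 146144.

146144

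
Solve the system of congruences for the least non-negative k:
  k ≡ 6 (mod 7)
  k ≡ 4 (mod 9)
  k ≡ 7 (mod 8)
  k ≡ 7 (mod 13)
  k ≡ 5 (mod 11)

The moduli are pairwise coprime; N = 7·9·8·13·11 = 72072.
N/7 = 10296; 10296 ≡ 6 (mod 7); 6·6 ≡ 1, so inverse 6.
N/9 = 8008; 8008 ≡ 7 (mod 9); 7·4 ≡ 1, so inverse 4.
N/8 = 9009; 9009 ≡ 1 (mod 8), inverse 1.
N/13 = 5544; 5544 ≡ 6 (mod 13); 6·11 ≡ 1, so inverse 11.
N/11 = 6552; 6552 ≡ 7 (mod 11); 7·8 ≡ 1, so inverse 8.
k ≡ 6·10296·6 + 4·8008·4 + 7·9009·1 + 7·5544·11 + 5·6552·8 = 1250815.
1250815 mod 72072 = 25591.

25591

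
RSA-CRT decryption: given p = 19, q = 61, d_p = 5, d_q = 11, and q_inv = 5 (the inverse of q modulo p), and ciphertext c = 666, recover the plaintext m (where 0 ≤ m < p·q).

362

m₁ = c^(d_p) mod p: c ≡ 1 (mod 19), and 1^5 mod 19 = 1.
m₂ = c^(d_q) mod q: c ≡ 56 (mod 61), and 56^11 mod 61 = 57.
h = q_inv·(m₁ − m₂) mod p = 5·(1 − 57) mod 19 = 5.
m = m₂ + h·q = 57 + 5·61 = 362.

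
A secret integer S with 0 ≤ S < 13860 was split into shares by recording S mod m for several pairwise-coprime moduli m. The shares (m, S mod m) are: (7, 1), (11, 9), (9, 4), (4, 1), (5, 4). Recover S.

From S ≡ 1 (mod 7) write S = 1 + 7t. Substituting into S ≡ 9 (mod 11) gives 7t ≡ 8 (mod 11), and since 7⁻¹ ≡ 8 (mod 11), t ≡ 9. Hence S ≡ 1 + 7·9 = 64 (mod 77).
From S ≡ 64 (mod 77) write S = 64 + 77t. Substituting into S ≡ 4 (mod 9) gives 77t ≡ 3 (mod 9), and since 5⁻¹ ≡ 2 (mod 9), t ≡ 6. Hence S ≡ 64 + 77·6 = 526 (mod 693).
From S ≡ 526 (mod 693) write S = 526 + 693t. Substituting into S ≡ 1 (mod 4) gives 693t ≡ 3 (mod 4), and since 1⁻¹ ≡ 1 (mod 4), t ≡ 3. Hence S ≡ 526 + 693·3 = 2605 (mod 2772).
From S ≡ 2605 (mod 2772) write S = 2605 + 2772t. Substituting into S ≡ 4 (mod 5) gives 2772t ≡ 4 (mod 5), and since 2⁻¹ ≡ 3 (mod 5), t ≡ 2. Hence S ≡ 2605 + 2772·2 = 8149 (mod 13860).

8149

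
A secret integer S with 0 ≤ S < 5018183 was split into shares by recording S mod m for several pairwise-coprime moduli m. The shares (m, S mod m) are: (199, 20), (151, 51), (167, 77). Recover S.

From S ≡ 20 (mod 199) write S = 20 + 199t. Substituting into S ≡ 51 (mod 151) gives 199t ≡ 31 (mod 151), and since 48⁻¹ ≡ 129 (mod 151), t ≡ 73. Hence S ≡ 20 + 199·73 = 14547 (mod 30049).
From S ≡ 14547 (mod 30049) write S = 14547 + 30049t. Substituting into S ≡ 77 (mod 167) gives 30049t ≡ 59 (mod 167), and since 156⁻¹ ≡ 91 (mod 167), t ≡ 25. Hence S ≡ 14547 + 30049·25 = 765772 (mod 5018183).

765772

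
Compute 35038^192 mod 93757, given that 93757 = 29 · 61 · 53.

Mod 29: 35038 ≡ 6; by Fermat, exponent reduces to 192 mod 28 = 24; 6^24 ≡ 16 (mod 29).
Mod 61: 35038 ≡ 24; by Fermat, exponent reduces to 192 mod 60 = 12; 24^12 ≡ 34 (mod 61).
Mod 53: 35038 ≡ 5; by Fermat, exponent reduces to 192 mod 52 = 36; 5^36 ≡ 49 (mod 53).
Combine by CRT: x ≡ 16 (mod 29), x ≡ 34 (mod 61), x ≡ 49 (mod 53) ⇒ x ≡ 47431 (mod 93757).

47431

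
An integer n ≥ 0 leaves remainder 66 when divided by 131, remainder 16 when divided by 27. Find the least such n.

From n ≡ 66 (mod 131) write n = 66 + 131t. Substituting into n ≡ 16 (mod 27) gives 131t ≡ 4 (mod 27), and since 23⁻¹ ≡ 20 (mod 27), t ≡ 26. Hence n ≡ 66 + 131·26 = 3472 (mod 3537).

3472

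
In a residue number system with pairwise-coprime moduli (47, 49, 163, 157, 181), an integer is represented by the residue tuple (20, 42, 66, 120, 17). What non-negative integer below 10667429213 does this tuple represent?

The moduli are pairwise coprime; N = 47·49·163·157·181 = 10667429213.
N/47 = 226966579; 226966579 ≡ 7 (mod 47); 7·27 ≡ 1, so inverse 27.
N/49 = 217702637; 217702637 ≡ 47 (mod 49); 47·24 ≡ 1, so inverse 24.
N/163 = 65444351; 65444351 ≡ 14 (mod 163); 14·35 ≡ 1, so inverse 35.
N/157 = 67945409; 67945409 ≡ 48 (mod 157); 48·36 ≡ 1, so inverse 36.
N/181 = 58936073; 58936073 ≡ 120 (mod 181); 120·89 ≡ 1, so inverse 89.
x ≡ 20·226966579·27 + 42·217702637·24 + 66·65444351·35 + 120·67945409·36 + 17·58936073·89 = 875877106895.
875877106895 mod 10667429213 = 1147911429.

1147911429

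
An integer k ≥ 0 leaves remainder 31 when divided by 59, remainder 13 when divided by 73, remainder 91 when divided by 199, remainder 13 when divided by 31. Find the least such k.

The moduli are pairwise coprime; N = 59·73·199·31 = 26569883.
N/59 = 450337; 450337 ≡ 49 (mod 59); 49·53 ≡ 1, so inverse 53.
N/73 = 363971; 363971 ≡ 66 (mod 73); 66·52 ≡ 1, so inverse 52.
N/199 = 133517; 133517 ≡ 187 (mod 199); 187·116 ≡ 1, so inverse 116.
N/31 = 857093; 857093 ≡ 5 (mod 31); 5·25 ≡ 1, so inverse 25.
k ≡ 31·450337·53 + 13·363971·52 + 91·133517·116 + 13·857093·25 = 2673908764.
2673908764 mod 26569883 = 16920464.

16920464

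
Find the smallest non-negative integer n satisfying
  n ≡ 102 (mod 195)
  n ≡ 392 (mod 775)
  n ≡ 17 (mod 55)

317367

Combine the congruences pairwise.
gcd(195, 775) = 5 and 5 | (392 − 102), so the pair is consistent; merging gives n ≡ 15117 (mod 30225), where 30225 = lcm(195, 775).
gcd(30225, 55) = 5 and 5 | (17 − 15117), so the pair is consistent; merging gives n ≡ 317367 (mod 332475), where 332475 = lcm(30225, 55).
The solution is unique modulo lcm(195, 775, 55) = 332475.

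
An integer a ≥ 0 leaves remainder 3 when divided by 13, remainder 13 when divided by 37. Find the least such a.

198

From a ≡ 3 (mod 13) write a = 3 + 13t. Substituting into a ≡ 13 (mod 37) gives 13t ≡ 10 (mod 37), and since 13⁻¹ ≡ 20 (mod 37), t ≡ 15. Hence a ≡ 3 + 13·15 = 198 (mod 481).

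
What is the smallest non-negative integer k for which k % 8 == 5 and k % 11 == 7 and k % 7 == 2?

205

From k ≡ 5 (mod 8) write k = 5 + 8t. Substituting into k ≡ 7 (mod 11) gives 8t ≡ 2 (mod 11), and since 8⁻¹ ≡ 7 (mod 11), t ≡ 3. Hence k ≡ 5 + 8·3 = 29 (mod 88).
From k ≡ 29 (mod 88) write k = 29 + 88t. Substituting into k ≡ 2 (mod 7) gives 88t ≡ 1 (mod 7), and since 4⁻¹ ≡ 2 (mod 7), t ≡ 2. Hence k ≡ 29 + 88·2 = 205 (mod 616).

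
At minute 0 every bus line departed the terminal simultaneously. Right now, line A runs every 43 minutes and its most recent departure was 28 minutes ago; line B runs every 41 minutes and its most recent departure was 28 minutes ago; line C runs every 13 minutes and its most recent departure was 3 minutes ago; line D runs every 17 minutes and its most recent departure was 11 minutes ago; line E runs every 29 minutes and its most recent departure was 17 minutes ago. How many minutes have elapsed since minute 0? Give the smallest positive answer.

5005185

The moduli are pairwise coprime; N = 43·41·13·17·29 = 11299067.
N/43 = 262769; 262769 ≡ 39 (mod 43); 39·32 ≡ 1, so inverse 32.
N/41 = 275587; 275587 ≡ 26 (mod 41); 26·30 ≡ 1, so inverse 30.
N/13 = 869159; 869159 ≡ 5 (mod 13); 5·8 ≡ 1, so inverse 8.
N/17 = 664651; 664651 ≡ 2 (mod 17); 2·9 ≡ 1, so inverse 9.
N/29 = 389623; 389623 ≡ 8 (mod 29); 8·11 ≡ 1, so inverse 11.
t ≡ 28·262769·32 + 28·275587·30 + 3·869159·8 + 11·664651·9 + 17·389623·11 = 626453870.
626453870 mod 11299067 = 5005185.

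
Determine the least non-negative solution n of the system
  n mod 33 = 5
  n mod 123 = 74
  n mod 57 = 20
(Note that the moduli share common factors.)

8684

gcd(33, 123) = 3 and 3 | (74 − 5), so the pair is consistent; merging gives n ≡ 566 (mod 1353), where 1353 = lcm(33, 123).
gcd(1353, 57) = 3 and 3 | (20 − 566), so the pair is consistent; merging gives n ≡ 8684 (mod 25707), where 25707 = lcm(1353, 57).
The solution is unique modulo lcm(33, 123, 57) = 25707.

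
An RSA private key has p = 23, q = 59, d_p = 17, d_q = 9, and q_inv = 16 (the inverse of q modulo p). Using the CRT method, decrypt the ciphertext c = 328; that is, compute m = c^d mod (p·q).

m₁ = c^(d_p) mod p: c ≡ 6 (mod 23), and 6^17 mod 23 = 12.
m₂ = c^(d_q) mod q: c ≡ 33 (mod 59), and 33^9 mod 59 = 39.
h = q_inv·(m₁ − m₂) mod p = 16·(12 − 39) mod 23 = 5.
m = m₂ + h·q = 39 + 5·59 = 334.

334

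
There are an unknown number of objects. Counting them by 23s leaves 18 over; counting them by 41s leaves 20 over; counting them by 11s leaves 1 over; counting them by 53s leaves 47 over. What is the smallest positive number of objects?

From N ≡ 18 (mod 23) write N = 18 + 23t. Substituting into N ≡ 20 (mod 41) gives 23t ≡ 2 (mod 41), and since 23⁻¹ ≡ 25 (mod 41), t ≡ 9. Hence N ≡ 18 + 23·9 = 225 (mod 943).
From N ≡ 225 (mod 943) write N = 225 + 943t. Substituting into N ≡ 1 (mod 11) gives 943t ≡ 7 (mod 11), and since 8⁻¹ ≡ 7 (mod 11), t ≡ 5. Hence N ≡ 225 + 943·5 = 4940 (mod 10373).
From N ≡ 4940 (mod 10373) write N = 4940 + 10373t. Substituting into N ≡ 47 (mod 53) gives 10373t ≡ 36 (mod 53), and since 38⁻¹ ≡ 7 (mod 53), t ≡ 40. Hence N ≡ 4940 + 10373·40 = 419860 (mod 549769).

419860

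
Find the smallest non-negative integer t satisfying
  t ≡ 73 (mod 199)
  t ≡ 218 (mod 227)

From t ≡ 73 (mod 199) write t = 73 + 199s. Substituting into t ≡ 218 (mod 227) gives 199s ≡ 145 (mod 227), and since 199⁻¹ ≡ 154 (mod 227), s ≡ 84. Hence t ≡ 73 + 199·84 = 16789 (mod 45173).

16789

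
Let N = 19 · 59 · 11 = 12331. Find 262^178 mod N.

Mod 19: 262 ≡ 15; by Fermat, exponent reduces to 178 mod 18 = 16; 15^16 ≡ 6 (mod 19).
Mod 59: 262 ≡ 26; by Fermat, exponent reduces to 178 mod 58 = 4; 26^4 ≡ 21 (mod 59).
Mod 11: 262 ≡ 9; by Fermat, exponent reduces to 178 mod 10 = 8; 9^8 ≡ 3 (mod 11).
Combine by CRT: x ≡ 6 (mod 19), x ≡ 21 (mod 59), x ≡ 3 (mod 11) ⇒ x ≡ 4623 (mod 12331).

4623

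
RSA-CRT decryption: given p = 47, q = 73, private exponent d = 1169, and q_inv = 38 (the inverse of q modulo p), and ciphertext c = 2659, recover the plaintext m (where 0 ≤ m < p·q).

1226

d_p = d mod (p−1) = 1169 mod 46 = 19; d_q = d mod (q−1) = 17.
m₁ = c^(d_p) mod p: c ≡ 27 (mod 47), and 27^19 mod 47 = 4.
m₂ = c^(d_q) mod q: c ≡ 31 (mod 73), and 31^17 mod 73 = 58.
h = q_inv·(m₁ − m₂) mod p = 38·(4 − 58) mod 47 = 16.
m = m₂ + h·q = 58 + 16·73 = 1226.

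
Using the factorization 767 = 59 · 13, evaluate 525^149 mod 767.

57

Mod 59: 525 ≡ 53; by Fermat, exponent reduces to 149 mod 58 = 33; 53^33 ≡ 57 (mod 59).
Mod 13: 525 ≡ 5; by Fermat, exponent reduces to 149 mod 12 = 5; 5^5 ≡ 5 (mod 13).
Combine by CRT: x ≡ 57 (mod 59), x ≡ 5 (mod 13) ⇒ x ≡ 57 (mod 767).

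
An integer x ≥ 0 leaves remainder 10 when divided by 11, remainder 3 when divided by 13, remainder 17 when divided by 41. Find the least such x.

The moduli are pairwise coprime; N = 11·13·41 = 5863.
N/11 = 533; 533 ≡ 5 (mod 11); 5·9 ≡ 1, so inverse 9.
N/13 = 451; 451 ≡ 9 (mod 13); 9·3 ≡ 1, so inverse 3.
N/41 = 143; 143 ≡ 20 (mod 41); 20·39 ≡ 1, so inverse 39.
x ≡ 10·533·9 + 3·451·3 + 17·143·39 = 146838.
146838 mod 5863 = 263.

263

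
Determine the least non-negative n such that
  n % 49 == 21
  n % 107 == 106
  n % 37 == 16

67837

From n ≡ 21 (mod 49) write n = 21 + 49t. Substituting into n ≡ 106 (mod 107) gives 49t ≡ 85 (mod 107), and since 49⁻¹ ≡ 83 (mod 107), t ≡ 100. Hence n ≡ 21 + 49·100 = 4921 (mod 5243).
From n ≡ 4921 (mod 5243) write n = 4921 + 5243t. Substituting into n ≡ 16 (mod 37) gives 5243t ≡ 16 (mod 37), and since 26⁻¹ ≡ 10 (mod 37), t ≡ 12. Hence n ≡ 4921 + 5243·12 = 67837 (mod 193991).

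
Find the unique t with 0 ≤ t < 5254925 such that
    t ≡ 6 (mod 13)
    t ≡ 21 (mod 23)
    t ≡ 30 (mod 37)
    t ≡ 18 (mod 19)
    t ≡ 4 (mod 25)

2924954

The moduli are pairwise coprime; N = 13·23·37·19·25 = 5254925.
N/13 = 404225; 404225 ≡ 3 (mod 13); 3·9 ≡ 1, so inverse 9.
N/23 = 228475; 228475 ≡ 16 (mod 23); 16·13 ≡ 1, so inverse 13.
N/37 = 142025; 142025 ≡ 19 (mod 37); 19·2 ≡ 1, so inverse 2.
N/19 = 276575; 276575 ≡ 11 (mod 19); 11·7 ≡ 1, so inverse 7.
N/25 = 210197; 210197 ≡ 22 (mod 25); 22·8 ≡ 1, so inverse 8.
t ≡ 6·404225·9 + 21·228475·13 + 30·142025·2 + 18·276575·7 + 4·210197·8 = 134298079.
134298079 mod 5254925 = 2924954.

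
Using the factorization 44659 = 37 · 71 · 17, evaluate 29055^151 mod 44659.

16771

Mod 37: 29055 ≡ 10; by Fermat, exponent reduces to 151 mod 36 = 7; 10^7 ≡ 10 (mod 37).
Mod 71: 29055 ≡ 16; by Fermat, exponent reduces to 151 mod 70 = 11; 16^11 ≡ 15 (mod 71).
Mod 17: 29055 ≡ 2; by Fermat, exponent reduces to 151 mod 16 = 7; 2^7 ≡ 9 (mod 17).
Combine by CRT: x ≡ 10 (mod 37), x ≡ 15 (mod 71), x ≡ 9 (mod 17) ⇒ x ≡ 16771 (mod 44659).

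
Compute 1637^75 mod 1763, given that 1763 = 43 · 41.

383

Mod 43: 1637 ≡ 3; by Fermat, exponent reduces to 75 mod 42 = 33; 3^33 ≡ 39 (mod 43).
Mod 41: 1637 ≡ 38; by Fermat, exponent reduces to 75 mod 40 = 35; 38^35 ≡ 14 (mod 41).
Combine by CRT: x ≡ 39 (mod 43), x ≡ 14 (mod 41) ⇒ x ≡ 383 (mod 1763).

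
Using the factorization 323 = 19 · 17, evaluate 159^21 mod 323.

Mod 19: 159 ≡ 7; by Fermat, exponent reduces to 21 mod 18 = 3; 7^3 ≡ 1 (mod 19).
Mod 17: 159 ≡ 6; by Fermat, exponent reduces to 21 mod 16 = 5; 6^5 ≡ 7 (mod 17).
Combine by CRT: x ≡ 1 (mod 19), x ≡ 7 (mod 17) ⇒ x ≡ 58 (mod 323).

58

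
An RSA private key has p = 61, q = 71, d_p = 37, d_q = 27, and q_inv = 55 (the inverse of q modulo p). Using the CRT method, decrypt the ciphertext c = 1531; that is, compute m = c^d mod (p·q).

2494

m₁ = c^(d_p) mod p: c ≡ 6 (mod 61), and 6^37 mod 61 = 54.
m₂ = c^(d_q) mod q: c ≡ 40 (mod 71), and 40^27 mod 71 = 9.
h = q_inv·(m₁ − m₂) mod p = 55·(54 − 9) mod 61 = 35.
m = m₂ + h·q = 9 + 35·71 = 2494.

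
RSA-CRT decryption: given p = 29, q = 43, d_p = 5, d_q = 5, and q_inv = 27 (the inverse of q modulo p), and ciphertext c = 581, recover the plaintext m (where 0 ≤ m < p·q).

813

m₁ = c^(d_p) mod p: c ≡ 1 (mod 29), and 1^5 mod 29 = 1.
m₂ = c^(d_q) mod q: c ≡ 22 (mod 43), and 22^5 mod 43 = 39.
h = q_inv·(m₁ − m₂) mod p = 27·(1 − 39) mod 29 = 18.
m = m₂ + h·q = 39 + 18·43 = 813.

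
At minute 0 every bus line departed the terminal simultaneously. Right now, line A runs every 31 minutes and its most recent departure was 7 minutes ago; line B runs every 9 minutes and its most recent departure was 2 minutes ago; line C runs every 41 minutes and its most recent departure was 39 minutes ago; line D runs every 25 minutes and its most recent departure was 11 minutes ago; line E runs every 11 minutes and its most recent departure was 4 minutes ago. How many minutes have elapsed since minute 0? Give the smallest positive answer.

2884061

From t ≡ 7 (mod 31) write t = 7 + 31s. Substituting into t ≡ 2 (mod 9) gives 31s ≡ 4 (mod 9), and since 4⁻¹ ≡ 7 (mod 9), s ≡ 1. Hence t ≡ 7 + 31·1 = 38 (mod 279).
From t ≡ 38 (mod 279) write t = 38 + 279s. Substituting into t ≡ 39 (mod 41) gives 279s ≡ 1 (mod 41), and since 33⁻¹ ≡ 5 (mod 41), s ≡ 5. Hence t ≡ 38 + 279·5 = 1433 (mod 11439).
From t ≡ 1433 (mod 11439) write t = 1433 + 11439s. Substituting into t ≡ 11 (mod 25) gives 11439s ≡ 3 (mod 25), and since 14⁻¹ ≡ 9 (mod 25), s ≡ 2. Hence t ≡ 1433 + 11439·2 = 24311 (mod 285975).
From t ≡ 24311 (mod 285975) write t = 24311 + 285975s. Substituting into t ≡ 4 (mod 11) gives 285975s ≡ 3 (mod 11), and since 8⁻¹ ≡ 7 (mod 11), s ≡ 10. Hence t ≡ 24311 + 285975·10 = 2884061 (mod 3145725).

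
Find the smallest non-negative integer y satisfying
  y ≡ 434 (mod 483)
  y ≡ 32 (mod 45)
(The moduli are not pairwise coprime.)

Combine the congruences pairwise.
gcd(483, 45) = 3 and 3 | (32 − 434), so the pair is consistent; merging gives y ≡ 5747 (mod 7245), where 7245 = lcm(483, 45).
The solution is unique modulo lcm(483, 45) = 7245.

5747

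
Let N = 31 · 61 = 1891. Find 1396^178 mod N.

249

Mod 31: 1396 ≡ 1; by Fermat, exponent reduces to 178 mod 30 = 28; 1^28 ≡ 1 (mod 31).
Mod 61: 1396 ≡ 54; by Fermat, exponent reduces to 178 mod 60 = 58; 54^58 ≡ 5 (mod 61).
Combine by CRT: x ≡ 1 (mod 31), x ≡ 5 (mod 61) ⇒ x ≡ 249 (mod 1891).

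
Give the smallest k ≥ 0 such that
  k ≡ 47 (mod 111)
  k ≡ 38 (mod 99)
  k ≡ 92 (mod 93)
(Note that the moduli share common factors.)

105275

gcd(111, 99) = 3 and 3 | (38 − 47), so the pair is consistent; merging gives k ≡ 2711 (mod 3663), where 3663 = lcm(111, 99).
gcd(3663, 93) = 3 and 3 | (92 − 2711), so the pair is consistent; merging gives k ≡ 105275 (mod 113553), where 113553 = lcm(3663, 93).
The solution is unique modulo lcm(111, 99, 93) = 113553.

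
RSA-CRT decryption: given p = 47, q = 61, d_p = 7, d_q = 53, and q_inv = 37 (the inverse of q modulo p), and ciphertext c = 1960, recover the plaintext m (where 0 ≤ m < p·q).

m₁ = c^(d_p) mod p: c ≡ 33 (mod 47), and 33^7 mod 47 = 23.
m₂ = c^(d_q) mod q: c ≡ 8 (mod 61), and 8^53 mod 61 = 37.
h = q_inv·(m₁ − m₂) mod p = 37·(23 − 37) mod 47 = 46.
m = m₂ + h·q = 37 + 46·61 = 2843.

2843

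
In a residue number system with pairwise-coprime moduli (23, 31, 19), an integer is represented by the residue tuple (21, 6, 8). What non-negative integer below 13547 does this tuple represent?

6392

The moduli are pairwise coprime; N = 23·31·19 = 13547.
N/23 = 589; 589 ≡ 14 (mod 23); 14·5 ≡ 1, so inverse 5.
N/31 = 437; 437 ≡ 3 (mod 31); 3·21 ≡ 1, so inverse 21.
N/19 = 713; 713 ≡ 10 (mod 19); 10·2 ≡ 1, so inverse 2.
x ≡ 21·589·5 + 6·437·21 + 8·713·2 = 128315.
128315 mod 13547 = 6392.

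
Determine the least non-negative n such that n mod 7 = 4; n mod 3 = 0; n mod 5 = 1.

The moduli are pairwise coprime; M = 7·3·5 = 105.
M/7 = 15; 15 ≡ 1 (mod 7), inverse 1.
M/3 = 35; 35 ≡ 2 (mod 3); 2·2 ≡ 1, so inverse 2.
M/5 = 21; 21 ≡ 1 (mod 5), inverse 1.
n ≡ 4·15·1 + 0·35·2 + 1·21·1 = 81.
81 mod 105 = 81.

81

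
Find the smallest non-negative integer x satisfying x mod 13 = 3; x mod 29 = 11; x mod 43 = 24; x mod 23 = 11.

189439

The moduli are pairwise coprime; N = 13·29·43·23 = 372853.
N/13 = 28681; 28681 ≡ 3 (mod 13); 3·9 ≡ 1, so inverse 9.
N/29 = 12857; 12857 ≡ 10 (mod 29); 10·3 ≡ 1, so inverse 3.
N/43 = 8671; 8671 ≡ 28 (mod 43); 28·20 ≡ 1, so inverse 20.
N/23 = 16211; 16211 ≡ 19 (mod 23); 19·17 ≡ 1, so inverse 17.
x ≡ 3·28681·9 + 11·12857·3 + 24·8671·20 + 11·16211·17 = 8392205.
8392205 mod 372853 = 189439.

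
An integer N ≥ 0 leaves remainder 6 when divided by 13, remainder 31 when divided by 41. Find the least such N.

From N ≡ 6 (mod 13) write N = 6 + 13t. Substituting into N ≡ 31 (mod 41) gives 13t ≡ 25 (mod 41), and since 13⁻¹ ≡ 19 (mod 41), t ≡ 24. Hence N ≡ 6 + 13·24 = 318 (mod 533).

318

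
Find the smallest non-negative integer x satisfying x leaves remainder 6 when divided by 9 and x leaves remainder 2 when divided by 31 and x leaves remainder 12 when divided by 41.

5055

The moduli are pairwise coprime; N = 9·31·41 = 11439.
N/9 = 1271; 1271 ≡ 2 (mod 9); 2·5 ≡ 1, so inverse 5.
N/31 = 369; 369 ≡ 28 (mod 31); 28·10 ≡ 1, so inverse 10.
N/41 = 279; 279 ≡ 33 (mod 41); 33·5 ≡ 1, so inverse 5.
x ≡ 6·1271·5 + 2·369·10 + 12·279·5 = 62250.
62250 mod 11439 = 5055.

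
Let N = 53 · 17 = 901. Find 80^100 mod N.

Mod 53: 80 ≡ 27; by Fermat, exponent reduces to 100 mod 52 = 48; 27^48 ≡ 16 (mod 53).
Mod 17: 80 ≡ 12; by Fermat, exponent reduces to 100 mod 16 = 4; 12^4 ≡ 13 (mod 17).
Combine by CRT: x ≡ 16 (mod 53), x ≡ 13 (mod 17) ⇒ x ≡ 387 (mod 901).

387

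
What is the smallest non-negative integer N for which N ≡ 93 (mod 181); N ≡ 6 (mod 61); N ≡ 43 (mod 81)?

The moduli are pairwise coprime; M = 181·61·81 = 894321.
M/181 = 4941; 4941 ≡ 54 (mod 181); 54·57 ≡ 1, so inverse 57.
M/61 = 14661; 14661 ≡ 21 (mod 61); 21·32 ≡ 1, so inverse 32.
M/81 = 11041; 11041 ≡ 25 (mod 81); 25·13 ≡ 1, so inverse 13.
N ≡ 93·4941·57 + 6·14661·32 + 43·11041·13 = 35179072.
35179072 mod 894321 = 300553.

300553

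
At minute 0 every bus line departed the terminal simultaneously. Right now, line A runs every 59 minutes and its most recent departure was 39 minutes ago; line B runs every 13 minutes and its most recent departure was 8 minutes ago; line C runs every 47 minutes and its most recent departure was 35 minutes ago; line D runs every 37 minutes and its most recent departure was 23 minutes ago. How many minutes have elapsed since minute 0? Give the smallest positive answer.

46236

The moduli are pairwise coprime; N = 59·13·47·37 = 1333813.
N/59 = 22607; 22607 ≡ 10 (mod 59); 10·6 ≡ 1, so inverse 6.
N/13 = 102601; 102601 ≡ 5 (mod 13); 5·8 ≡ 1, so inverse 8.
N/47 = 28379; 28379 ≡ 38 (mod 47); 38·26 ≡ 1, so inverse 26.
N/37 = 36049; 36049 ≡ 11 (mod 37); 11·27 ≡ 1, so inverse 27.
t ≡ 39·22607·6 + 8·102601·8 + 35·28379·26 + 23·36049·27 = 60067821.
60067821 mod 1333813 = 46236.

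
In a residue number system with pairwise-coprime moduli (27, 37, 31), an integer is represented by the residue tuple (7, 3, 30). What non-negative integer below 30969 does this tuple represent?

The moduli are pairwise coprime; N = 27·37·31 = 30969.
N/27 = 1147; 1147 ≡ 13 (mod 27); 13·25 ≡ 1, so inverse 25.
N/37 = 837; 837 ≡ 23 (mod 37); 23·29 ≡ 1, so inverse 29.
N/31 = 999; 999 ≡ 7 (mod 31); 7·9 ≡ 1, so inverse 9.
x ≡ 7·1147·25 + 3·837·29 + 30·999·9 = 543274.
543274 mod 30969 = 16801.

16801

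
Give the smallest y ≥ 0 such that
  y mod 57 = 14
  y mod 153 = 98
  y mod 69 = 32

gcd(57, 153) = 3 and 3 | (98 − 14), so the pair is consistent; merging gives y ≡ 1781 (mod 2907), where 2907 = lcm(57, 153).
gcd(2907, 69) = 3 and 3 | (32 − 1781), so the pair is consistent; merging gives y ≡ 16316 (mod 66861), where 66861 = lcm(2907, 69).
The solution is unique modulo lcm(57, 153, 69) = 66861.

16316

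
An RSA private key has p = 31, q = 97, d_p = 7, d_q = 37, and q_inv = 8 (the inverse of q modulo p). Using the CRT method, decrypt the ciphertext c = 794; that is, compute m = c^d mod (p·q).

2239

m₁ = c^(d_p) mod p: c ≡ 19 (mod 31), and 19^7 mod 31 = 7.
m₂ = c^(d_q) mod q: c ≡ 18 (mod 97), and 18^37 mod 97 = 8.
h = q_inv·(m₁ − m₂) mod p = 8·(7 − 8) mod 31 = 23.
m = m₂ + h·q = 8 + 23·97 = 2239.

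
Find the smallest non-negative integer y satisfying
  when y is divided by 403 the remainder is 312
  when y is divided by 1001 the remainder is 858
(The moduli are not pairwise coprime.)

gcd(403, 1001) = 13 and 13 | (858 − 312), so the pair is consistent; merging gives y ≡ 22880 (mod 31031), where 31031 = lcm(403, 1001).
The solution is unique modulo lcm(403, 1001) = 31031.

22880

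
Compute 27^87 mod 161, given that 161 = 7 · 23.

6

Mod 7: 27 ≡ 6; by Fermat, exponent reduces to 87 mod 6 = 3; 6^3 ≡ 6 (mod 7).
Mod 23: 27 ≡ 4; by Fermat, exponent reduces to 87 mod 22 = 21; 4^21 ≡ 6 (mod 23).
Combine by CRT: x ≡ 6 (mod 7), x ≡ 6 (mod 23) ⇒ x ≡ 6 (mod 161).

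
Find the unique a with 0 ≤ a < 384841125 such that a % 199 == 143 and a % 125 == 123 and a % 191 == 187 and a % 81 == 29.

293031623

The moduli are pairwise coprime; N = 199·125·191·81 = 384841125.
N/199 = 1933875; 1933875 ≡ 192 (mod 199); 192·142 ≡ 1, so inverse 142.
N/125 = 3078729; 3078729 ≡ 104 (mod 125); 104·119 ≡ 1, so inverse 119.
N/191 = 2014875; 2014875 ≡ 16 (mod 191); 16·12 ≡ 1, so inverse 12.
N/81 = 4751125; 4751125 ≡ 70 (mod 81); 70·22 ≡ 1, so inverse 22.
a ≡ 143·1933875·142 + 123·3078729·119 + 187·2014875·12 + 29·4751125·22 = 91885219373.
91885219373 mod 384841125 = 293031623.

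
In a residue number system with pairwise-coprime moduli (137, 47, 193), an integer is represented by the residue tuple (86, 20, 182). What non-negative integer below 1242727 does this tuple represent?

540003

The moduli are pairwise coprime; N = 137·47·193 = 1242727.
N/137 = 9071; 9071 ≡ 29 (mod 137); 29·52 ≡ 1, so inverse 52.
N/47 = 26441; 26441 ≡ 27 (mod 47); 27·7 ≡ 1, so inverse 7.
N/193 = 6439; 6439 ≡ 70 (mod 193); 70·91 ≡ 1, so inverse 91.
x ≡ 86·9071·52 + 20·26441·7 + 182·6439·91 = 150909970.
150909970 mod 1242727 = 540003.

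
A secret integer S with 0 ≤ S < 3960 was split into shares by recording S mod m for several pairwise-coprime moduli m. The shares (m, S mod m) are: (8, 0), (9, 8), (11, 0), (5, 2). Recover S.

The moduli are pairwise coprime; N = 8·9·11·5 = 3960.
N/8 = 495; 495 ≡ 7 (mod 8); 7·7 ≡ 1, so inverse 7.
N/9 = 440; 440 ≡ 8 (mod 9); 8·8 ≡ 1, so inverse 8.
N/11 = 360; 360 ≡ 8 (mod 11); 8·7 ≡ 1, so inverse 7.
N/5 = 792; 792 ≡ 2 (mod 5); 2·3 ≡ 1, so inverse 3.
S ≡ 0·495·7 + 8·440·8 + 0·360·7 + 2·792·3 = 32912.
32912 mod 3960 = 1232.

1232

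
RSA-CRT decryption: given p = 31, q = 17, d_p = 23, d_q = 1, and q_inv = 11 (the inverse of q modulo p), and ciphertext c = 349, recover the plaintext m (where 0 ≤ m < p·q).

264

m₁ = c^(d_p) mod p: c ≡ 8 (mod 31), and 8^23 mod 31 = 16.
m₂ = c^(d_q) mod q: c ≡ 9 (mod 17), and 9^1 mod 17 = 9.
h = q_inv·(m₁ − m₂) mod p = 11·(16 − 9) mod 31 = 15.
m = m₂ + h·q = 9 + 15·17 = 264.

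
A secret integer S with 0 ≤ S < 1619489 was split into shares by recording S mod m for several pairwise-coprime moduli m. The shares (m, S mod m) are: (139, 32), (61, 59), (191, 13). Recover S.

50628

Combine the congruences pairwise.
From S ≡ 32 (mod 139) write S = 32 + 139t. Substituting into S ≡ 59 (mod 61) gives 139t ≡ 27 (mod 61), and since 17⁻¹ ≡ 18 (mod 61), t ≡ 59. Hence S ≡ 32 + 139·59 = 8233 (mod 8479).
From S ≡ 8233 (mod 8479) write S = 8233 + 8479t. Substituting into S ≡ 13 (mod 191) gives 8479t ≡ 184 (mod 191), and since 75⁻¹ ≡ 163 (mod 191), t ≡ 5. Hence S ≡ 8233 + 8479·5 = 50628 (mod 1619489).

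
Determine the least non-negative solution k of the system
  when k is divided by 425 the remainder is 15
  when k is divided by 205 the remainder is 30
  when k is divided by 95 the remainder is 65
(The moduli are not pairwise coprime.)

209540

Combine the congruences pairwise.
gcd(425, 205) = 5 and 5 | (30 − 15), so the pair is consistent; merging gives k ≡ 440 (mod 17425), where 17425 = lcm(425, 205).
gcd(17425, 95) = 5 and 5 | (65 − 440), so the pair is consistent; merging gives k ≡ 209540 (mod 331075), where 331075 = lcm(17425, 95).
The solution is unique modulo lcm(425, 205, 95) = 331075.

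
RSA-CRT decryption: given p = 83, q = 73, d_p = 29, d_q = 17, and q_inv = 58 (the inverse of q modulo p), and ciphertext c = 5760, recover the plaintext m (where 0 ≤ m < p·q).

1769

m₁ = c^(d_p) mod p: c ≡ 33 (mod 83), and 33^29 mod 83 = 26.
m₂ = c^(d_q) mod q: c ≡ 66 (mod 73), and 66^17 mod 73 = 17.
h = q_inv·(m₁ − m₂) mod p = 58·(26 − 17) mod 83 = 24.
m = m₂ + h·q = 17 + 24·73 = 1769.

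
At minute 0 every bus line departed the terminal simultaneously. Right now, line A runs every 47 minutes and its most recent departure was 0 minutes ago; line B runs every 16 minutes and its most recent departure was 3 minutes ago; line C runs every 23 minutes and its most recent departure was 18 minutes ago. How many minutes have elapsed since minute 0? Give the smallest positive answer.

Combine the congruences pairwise.
From t ≡ 0 (mod 47) write t = 0 + 47s. Substituting into t ≡ 3 (mod 16) gives 47s ≡ 3 (mod 16), and since 15⁻¹ ≡ 15 (mod 16), s ≡ 13. Hence t ≡ 0 + 47·13 = 611 (mod 752).
From t ≡ 611 (mod 752) write t = 611 + 752s. Substituting into t ≡ 18 (mod 23) gives 752s ≡ 5 (mod 23), and since 16⁻¹ ≡ 13 (mod 23), s ≡ 19. Hence t ≡ 611 + 752·19 = 14899 (mod 17296).

14899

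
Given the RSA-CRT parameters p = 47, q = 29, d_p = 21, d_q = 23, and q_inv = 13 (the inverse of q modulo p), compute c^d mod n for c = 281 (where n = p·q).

m₁ = c^(d_p) mod p: c ≡ 46 (mod 47), and 46^21 mod 47 = 46.
m₂ = c^(d_q) mod q: c ≡ 20 (mod 29), and 20^23 mod 29 = 23.
h = q_inv·(m₁ − m₂) mod p = 13·(46 − 23) mod 47 = 17.
m = m₂ + h·q = 23 + 17·29 = 516.

516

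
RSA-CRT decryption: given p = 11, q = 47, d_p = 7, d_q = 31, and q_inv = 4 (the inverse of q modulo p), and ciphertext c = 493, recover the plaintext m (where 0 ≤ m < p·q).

m₁ = c^(d_p) mod p: c ≡ 9 (mod 11), and 9^7 mod 11 = 4.
m₂ = c^(d_q) mod q: c ≡ 23 (mod 47), and 23^31 mod 47 = 38.
h = q_inv·(m₁ − m₂) mod p = 4·(4 − 38) mod 11 = 7.
m = m₂ + h·q = 38 + 7·47 = 367.

367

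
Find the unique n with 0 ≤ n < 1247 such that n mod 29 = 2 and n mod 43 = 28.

Combine the congruences pairwise.
From n ≡ 2 (mod 29) write n = 2 + 29t. Substituting into n ≡ 28 (mod 43) gives 29t ≡ 26 (mod 43), and since 29⁻¹ ≡ 3 (mod 43), t ≡ 35. Hence n ≡ 2 + 29·35 = 1017 (mod 1247).

1017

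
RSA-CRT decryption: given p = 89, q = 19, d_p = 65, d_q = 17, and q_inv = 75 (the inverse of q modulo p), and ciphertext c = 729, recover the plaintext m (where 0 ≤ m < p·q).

m₁ = c^(d_p) mod p: c ≡ 17 (mod 89), and 17^65 mod 89 = 68.
m₂ = c^(d_q) mod q: c ≡ 7 (mod 19), and 7^17 mod 19 = 11.
h = q_inv·(m₁ − m₂) mod p = 75·(68 − 11) mod 89 = 3.
m = m₂ + h·q = 11 + 3·19 = 68.

68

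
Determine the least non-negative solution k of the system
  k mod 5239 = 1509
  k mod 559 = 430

101050

Combine the congruences pairwise.
gcd(5239, 559) = 13 and 13 | (430 − 1509), so the pair is consistent; merging gives k ≡ 101050 (mod 225277), where 225277 = lcm(5239, 559).
The solution is unique modulo lcm(5239, 559) = 225277.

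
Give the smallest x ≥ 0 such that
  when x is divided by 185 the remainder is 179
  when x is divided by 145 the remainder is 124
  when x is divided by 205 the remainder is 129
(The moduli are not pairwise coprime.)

133379

gcd(185, 145) = 5 and 5 | (124 − 179), so the pair is consistent; merging gives x ≡ 4619 (mod 5365), where 5365 = lcm(185, 145).
gcd(5365, 205) = 5 and 5 | (129 − 4619), so the pair is consistent; merging gives x ≡ 133379 (mod 219965), where 219965 = lcm(5365, 205).
The solution is unique modulo lcm(185, 145, 205) = 219965.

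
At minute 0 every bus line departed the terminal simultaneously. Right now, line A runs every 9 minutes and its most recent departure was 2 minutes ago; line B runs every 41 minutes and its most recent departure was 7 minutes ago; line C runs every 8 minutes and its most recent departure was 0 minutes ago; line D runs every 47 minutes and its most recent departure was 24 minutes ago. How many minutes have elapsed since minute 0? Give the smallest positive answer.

From t ≡ 2 (mod 9) write t = 2 + 9s. Substituting into t ≡ 7 (mod 41) gives 9s ≡ 5 (mod 41), and since 9⁻¹ ≡ 32 (mod 41), s ≡ 37. Hence t ≡ 2 + 9·37 = 335 (mod 369).
From t ≡ 335 (mod 369) write t = 335 + 369s. Substituting into t ≡ 0 (mod 8) gives 369s ≡ 1 (mod 8), and since 1⁻¹ ≡ 1 (mod 8), s ≡ 1. Hence t ≡ 335 + 369·1 = 704 (mod 2952).
From t ≡ 704 (mod 2952) write t = 704 + 2952s. Substituting into t ≡ 24 (mod 47) gives 2952s ≡ 25 (mod 47), and since 38⁻¹ ≡ 26 (mod 47), s ≡ 39. Hence t ≡ 704 + 2952·39 = 115832 (mod 138744).

115832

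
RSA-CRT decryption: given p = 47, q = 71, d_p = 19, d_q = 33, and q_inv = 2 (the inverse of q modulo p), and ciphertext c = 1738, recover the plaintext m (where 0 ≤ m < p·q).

1033

m₁ = c^(d_p) mod p: c ≡ 46 (mod 47), and 46^19 mod 47 = 46.
m₂ = c^(d_q) mod q: c ≡ 34 (mod 71), and 34^33 mod 71 = 39.
h = q_inv·(m₁ − m₂) mod p = 2·(46 − 39) mod 47 = 14.
m = m₂ + h·q = 39 + 14·71 = 1033.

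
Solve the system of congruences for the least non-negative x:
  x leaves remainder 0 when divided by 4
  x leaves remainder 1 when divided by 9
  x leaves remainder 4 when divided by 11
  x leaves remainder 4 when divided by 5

1324

Combine the congruences pairwise.
From x ≡ 0 (mod 4) write x = 0 + 4t. Substituting into x ≡ 1 (mod 9) gives 4t ≡ 1 (mod 9), and since 4⁻¹ ≡ 7 (mod 9), t ≡ 7. Hence x ≡ 0 + 4·7 = 28 (mod 36).
From x ≡ 28 (mod 36) write x = 28 + 36t. Substituting into x ≡ 4 (mod 11) gives 36t ≡ 9 (mod 11), and since 3⁻¹ ≡ 4 (mod 11), t ≡ 3. Hence x ≡ 28 + 36·3 = 136 (mod 396).
From x ≡ 136 (mod 396) write x = 136 + 396t. Substituting into x ≡ 4 (mod 5) gives 396t ≡ 3 (mod 5), and since 1⁻¹ ≡ 1 (mod 5), t ≡ 3. Hence x ≡ 136 + 396·3 = 1324 (mod 1980).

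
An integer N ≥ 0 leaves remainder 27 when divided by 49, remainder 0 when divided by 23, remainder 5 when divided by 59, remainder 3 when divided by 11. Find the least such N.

200192

The moduli are pairwise coprime; M = 49·23·59·11 = 731423.
M/49 = 14927; 14927 ≡ 31 (mod 49); 31·19 ≡ 1, so inverse 19.
M/23 = 31801; 31801 ≡ 15 (mod 23); 15·20 ≡ 1, so inverse 20.
M/59 = 12397; 12397 ≡ 7 (mod 59); 7·17 ≡ 1, so inverse 17.
M/11 = 66493; 66493 ≡ 9 (mod 11); 9·5 ≡ 1, so inverse 5.
N ≡ 27·14927·19 + 0·31801·20 + 5·12397·17 + 3·66493·5 = 9708691.
9708691 mod 731423 = 200192.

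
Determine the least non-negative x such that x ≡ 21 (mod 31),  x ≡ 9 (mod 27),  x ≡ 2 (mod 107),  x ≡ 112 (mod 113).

5205231

The moduli are pairwise coprime; N = 31·27·107·113 = 10120167.
N/31 = 326457; 326457 ≡ 27 (mod 31); 27·23 ≡ 1, so inverse 23.
N/27 = 374821; 374821 ≡ 7 (mod 27); 7·4 ≡ 1, so inverse 4.
N/107 = 94581; 94581 ≡ 100 (mod 107); 100·61 ≡ 1, so inverse 61.
N/113 = 89559; 89559 ≡ 63 (mod 113); 63·61 ≡ 1, so inverse 61.
x ≡ 21·326457·23 + 9·374821·4 + 2·94581·61 + 112·89559·61 = 794578257.
794578257 mod 10120167 = 5205231.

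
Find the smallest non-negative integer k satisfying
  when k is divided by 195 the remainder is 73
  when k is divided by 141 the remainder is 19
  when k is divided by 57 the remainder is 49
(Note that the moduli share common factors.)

gcd(195, 141) = 3 and 3 | (19 − 73), so the pair is consistent; merging gives k ≡ 9043 (mod 9165), where 9165 = lcm(195, 141).
gcd(9165, 57) = 3 and 3 | (49 − 9043), so the pair is consistent; merging gives k ≡ 174013 (mod 174135), where 174135 = lcm(9165, 57).
The solution is unique modulo lcm(195, 141, 57) = 174135.

174013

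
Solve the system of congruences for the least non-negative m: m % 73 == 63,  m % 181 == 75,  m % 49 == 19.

27949

Combine the congruences pairwise.
From m ≡ 63 (mod 73) write m = 63 + 73t. Substituting into m ≡ 75 (mod 181) gives 73t ≡ 12 (mod 181), and since 73⁻¹ ≡ 62 (mod 181), t ≡ 20. Hence m ≡ 63 + 73·20 = 1523 (mod 13213).
From m ≡ 1523 (mod 13213) write m = 1523 + 13213t. Substituting into m ≡ 19 (mod 49) gives 13213t ≡ 15 (mod 49), and since 32⁻¹ ≡ 23 (mod 49), t ≡ 2. Hence m ≡ 1523 + 13213·2 = 27949 (mod 647437).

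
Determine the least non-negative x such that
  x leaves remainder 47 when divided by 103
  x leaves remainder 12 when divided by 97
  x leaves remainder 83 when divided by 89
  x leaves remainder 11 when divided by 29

4283920

From x ≡ 47 (mod 103) write x = 47 + 103t. Substituting into x ≡ 12 (mod 97) gives 103t ≡ 62 (mod 97), and since 6⁻¹ ≡ 81 (mod 97), t ≡ 75. Hence x ≡ 47 + 103·75 = 7772 (mod 9991).
From x ≡ 7772 (mod 9991) write x = 7772 + 9991t. Substituting into x ≡ 83 (mod 89) gives 9991t ≡ 54 (mod 89), and since 23⁻¹ ≡ 31 (mod 89), t ≡ 72. Hence x ≡ 7772 + 9991·72 = 727124 (mod 889199).
From x ≡ 727124 (mod 889199) write x = 727124 + 889199t. Substituting into x ≡ 11 (mod 29) gives 889199t ≡ 4 (mod 29), and since 1⁻¹ ≡ 1 (mod 29), t ≡ 4. Hence x ≡ 727124 + 889199·4 = 4283920 (mod 25786771).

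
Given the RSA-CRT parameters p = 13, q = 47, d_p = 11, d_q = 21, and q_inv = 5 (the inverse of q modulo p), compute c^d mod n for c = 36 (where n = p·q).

524

m₁ = c^(d_p) mod p: c ≡ 10 (mod 13), and 10^11 mod 13 = 4.
m₂ = c^(d_q) mod q: c ≡ 36 (mod 47), and 36^21 mod 47 = 7.
h = q_inv·(m₁ − m₂) mod p = 5·(4 − 7) mod 13 = 11.
m = m₂ + h·q = 7 + 11·47 = 524.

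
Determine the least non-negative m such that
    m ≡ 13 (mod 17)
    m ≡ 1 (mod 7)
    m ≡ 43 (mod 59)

From m ≡ 13 (mod 17) write m = 13 + 17t. Substituting into m ≡ 1 (mod 7) gives 17t ≡ 2 (mod 7), and since 3⁻¹ ≡ 5 (mod 7), t ≡ 3. Hence m ≡ 13 + 17·3 = 64 (mod 119).
From m ≡ 64 (mod 119) write m = 64 + 119t. Substituting into m ≡ 43 (mod 59) gives 119t ≡ 38 (mod 59), and since 1⁻¹ ≡ 1 (mod 59), t ≡ 38. Hence m ≡ 64 + 119·38 = 4586 (mod 7021).

4586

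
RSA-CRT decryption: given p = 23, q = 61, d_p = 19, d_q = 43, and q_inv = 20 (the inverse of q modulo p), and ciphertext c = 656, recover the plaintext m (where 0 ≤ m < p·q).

1204

m₁ = c^(d_p) mod p: c ≡ 12 (mod 23), and 12^19 mod 23 = 8.
m₂ = c^(d_q) mod q: c ≡ 46 (mod 61), and 46^43 mod 61 = 45.
h = q_inv·(m₁ − m₂) mod p = 20·(8 − 45) mod 23 = 19.
m = m₂ + h·q = 45 + 19·61 = 1204.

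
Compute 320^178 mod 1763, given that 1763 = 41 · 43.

Mod 41: 320 ≡ 33; by Fermat, exponent reduces to 178 mod 40 = 18; 33^18 ≡ 25 (mod 41).
Mod 43: 320 ≡ 19; by Fermat, exponent reduces to 178 mod 42 = 10; 19^10 ≡ 40 (mod 43).
Combine by CRT: x ≡ 25 (mod 41), x ≡ 40 (mod 43) ⇒ x ≡ 599 (mod 1763).

599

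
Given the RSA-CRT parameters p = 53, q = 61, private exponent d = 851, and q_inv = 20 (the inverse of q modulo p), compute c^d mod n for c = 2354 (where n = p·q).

45

d_p = d mod (p−1) = 851 mod 52 = 19; d_q = d mod (q−1) = 11.
m₁ = c^(d_p) mod p: c ≡ 22 (mod 53), and 22^19 mod 53 = 45.
m₂ = c^(d_q) mod q: c ≡ 36 (mod 61), and 36^11 mod 61 = 45.
h = q_inv·(m₁ − m₂) mod p = 20·(45 − 45) mod 53 = 0.
m = m₂ + h·q = 45 + 0·61 = 45.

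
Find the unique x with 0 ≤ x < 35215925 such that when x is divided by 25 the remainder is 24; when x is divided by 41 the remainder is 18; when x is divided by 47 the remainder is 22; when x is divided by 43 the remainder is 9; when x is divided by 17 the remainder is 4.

From x ≡ 24 (mod 25) write x = 24 + 25t. Substituting into x ≡ 18 (mod 41) gives 25t ≡ 35 (mod 41), and since 25⁻¹ ≡ 23 (mod 41), t ≡ 26. Hence x ≡ 24 + 25·26 = 674 (mod 1025).
From x ≡ 674 (mod 1025) write x = 674 + 1025t. Substituting into x ≡ 22 (mod 47) gives 1025t ≡ 6 (mod 47), and since 38⁻¹ ≡ 26 (mod 47), t ≡ 15. Hence x ≡ 674 + 1025·15 = 16049 (mod 48175).
From x ≡ 16049 (mod 48175) write x = 16049 + 48175t. Substituting into x ≡ 9 (mod 43) gives 48175t ≡ 42 (mod 43), and since 15⁻¹ ≡ 23 (mod 43), t ≡ 20. Hence x ≡ 16049 + 48175·20 = 979549 (mod 2071525).
From x ≡ 979549 (mod 2071525) write x = 979549 + 2071525t. Substituting into x ≡ 4 (mod 17) gives 2071525t ≡ 12 (mod 17), and since 7⁻¹ ≡ 5 (mod 17), t ≡ 9. Hence x ≡ 979549 + 2071525·9 = 19623274 (mod 35215925).

19623274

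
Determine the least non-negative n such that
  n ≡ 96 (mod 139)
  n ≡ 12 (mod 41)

791

From n ≡ 96 (mod 139) write n = 96 + 139t. Substituting into n ≡ 12 (mod 41) gives 139t ≡ 39 (mod 41), and since 16⁻¹ ≡ 18 (mod 41), t ≡ 5. Hence n ≡ 96 + 139·5 = 791 (mod 5699).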